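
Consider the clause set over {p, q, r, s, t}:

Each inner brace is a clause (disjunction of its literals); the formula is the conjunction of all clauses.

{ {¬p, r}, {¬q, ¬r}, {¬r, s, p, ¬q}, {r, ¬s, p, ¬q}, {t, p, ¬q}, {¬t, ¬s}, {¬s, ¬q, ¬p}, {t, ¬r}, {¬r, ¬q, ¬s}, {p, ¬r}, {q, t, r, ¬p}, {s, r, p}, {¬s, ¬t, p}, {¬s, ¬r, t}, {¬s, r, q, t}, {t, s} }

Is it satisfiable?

Satisfiable

Suppose p = True.
Unit clause (r) forces r = True.
Unit clause (¬q) forces q = False.
Unit clause (t) forces t = True.
Unit clause (¬s) forces s = False.
Every clause now holds.
A satisfying assignment: p ↦ True, q ↦ False, r ↦ True, s ↦ False, t ↦ True.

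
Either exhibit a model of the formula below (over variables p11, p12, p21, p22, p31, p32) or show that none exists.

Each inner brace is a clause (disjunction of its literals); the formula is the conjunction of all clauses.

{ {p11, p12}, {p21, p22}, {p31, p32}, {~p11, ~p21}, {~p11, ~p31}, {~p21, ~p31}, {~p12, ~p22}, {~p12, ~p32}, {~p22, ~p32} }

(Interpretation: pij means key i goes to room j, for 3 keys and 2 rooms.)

UNSATISFIABLE

Suppose p11 = 1.
The clause (~p21) is unit, so p21 = 0.
The clause (p22) is unit, so p22 = 1.
The clause (~p31) is unit, so p31 = 0.
The clause (p32) is unit, so p32 = 1.
But (~p32) is also a unit clause — contradiction.
That branch fails; take p11 = 0 instead.
The clause (p12) is unit, so p12 = 1.
The clause (~p22) is unit, so p22 = 0.
The clause (p21) is unit, so p21 = 1.
The clause (~p31) is unit, so p31 = 0.
The clause (p32) is unit, so p32 = 1.
But (~p32) is also a unit clause — contradiction.
Both values of p11 lead to a conflict.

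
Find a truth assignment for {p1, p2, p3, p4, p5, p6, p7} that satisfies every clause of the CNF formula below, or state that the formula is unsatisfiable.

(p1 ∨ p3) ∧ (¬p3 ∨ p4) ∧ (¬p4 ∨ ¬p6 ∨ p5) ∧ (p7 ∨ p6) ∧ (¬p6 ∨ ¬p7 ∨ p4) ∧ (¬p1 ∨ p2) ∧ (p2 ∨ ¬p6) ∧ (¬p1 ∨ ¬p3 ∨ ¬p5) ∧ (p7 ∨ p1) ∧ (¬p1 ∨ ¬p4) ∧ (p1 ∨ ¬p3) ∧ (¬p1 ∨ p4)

Branch on p1: set p1 = True.
Unit clause (p2) forces p2 = True.
Unit clause (¬p4) forces p4 = False.
But (p4) is also a unit clause — contradiction.
So p1 must be the other value — set p1 = False.
Unit clause (p3) forces p3 = True.
But (¬p3) is also a unit clause — contradiction.
Both values of p1 lead to a conflict.

UNSATISFIABLE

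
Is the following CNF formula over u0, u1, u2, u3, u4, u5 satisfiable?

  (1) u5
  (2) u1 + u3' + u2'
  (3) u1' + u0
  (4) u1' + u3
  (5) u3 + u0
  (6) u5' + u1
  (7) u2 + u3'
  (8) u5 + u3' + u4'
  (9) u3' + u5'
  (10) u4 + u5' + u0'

Unsatisfiable

The clause (u5) is unit, so u5 = 1.
The clause (u1) is unit, so u1 = 1.
The clause (u0) is unit, so u0 = 1.
The clause (u3) is unit, so u3 = 1.
That conflicts with the unit clause (u3').
No assignment satisfies every clause.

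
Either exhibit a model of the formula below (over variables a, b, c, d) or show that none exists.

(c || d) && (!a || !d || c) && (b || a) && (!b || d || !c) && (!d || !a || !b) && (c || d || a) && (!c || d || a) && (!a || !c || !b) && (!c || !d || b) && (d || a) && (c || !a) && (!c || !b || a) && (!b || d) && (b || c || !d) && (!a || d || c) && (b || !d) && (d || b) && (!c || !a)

Case c = false:
From the singleton clause (d), d = true.
From the singleton clause (!a), a = false.
From the singleton clause (b), b = true.
This assignment satisfies each clause.

a: false,  b: true,  c: false,  d: true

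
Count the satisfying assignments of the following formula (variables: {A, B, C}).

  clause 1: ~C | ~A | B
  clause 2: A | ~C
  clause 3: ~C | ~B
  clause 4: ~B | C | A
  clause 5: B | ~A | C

2

There are 2^3 = 8 truth assignments over (A, B, C).
Check each against the 5 clauses (columns in the order A, B, C):
  F F F  ✓ satisfies all
  F F T  ✗ fails (A | ~C)
  F T F  ✗ fails (~B | C | A)
  F T T  ✗ fails (A | ~C)
  T F F  ✗ fails (B | ~A | C)
  T F T  ✗ fails (~C | ~A | B)
  T T F  ✓ satisfies all
  T T T  ✗ fails (~C | ~B)
2 of the 8 rows are models.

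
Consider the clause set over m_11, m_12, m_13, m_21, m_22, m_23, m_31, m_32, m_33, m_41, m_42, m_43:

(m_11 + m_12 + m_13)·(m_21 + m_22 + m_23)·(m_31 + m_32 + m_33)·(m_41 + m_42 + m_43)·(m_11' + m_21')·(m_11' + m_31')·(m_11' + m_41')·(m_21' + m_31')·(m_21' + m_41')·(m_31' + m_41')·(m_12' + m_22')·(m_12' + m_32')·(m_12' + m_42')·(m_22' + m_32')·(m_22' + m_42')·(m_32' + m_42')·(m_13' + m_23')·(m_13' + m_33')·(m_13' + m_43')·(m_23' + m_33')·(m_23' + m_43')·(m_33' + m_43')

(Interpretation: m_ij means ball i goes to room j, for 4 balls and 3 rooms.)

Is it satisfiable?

Branch on m_11: set m_11 = 0.
Branch on m_12: set m_12 = 1.
The clause (m_22') is unit, so m_22 = 0.
The clause (m_32') is unit, so m_32 = 0.
The clause (m_42') is unit, so m_42 = 0.
Branch on m_21: set m_21 = 1.
The clause (m_31') is unit, so m_31 = 0.
The clause (m_33) is unit, so m_33 = 1.
The clause (m_41') is unit, so m_41 = 0.
The clause (m_43) is unit, so m_43 = 1.
But (m_43') is also a unit clause — contradiction.
Undo m_21 and try m_21 = 0.
The clause (m_23) is unit, so m_23 = 1.
The clause (m_13') is unit, so m_13 = 0.
The clause (m_33') is unit, so m_33 = 0.
The clause (m_31) is unit, so m_31 = 1.
The clause (m_41') is unit, so m_41 = 0.
The clause (m_43) is unit, so m_43 = 1.
But (m_43') is also a unit clause — contradiction.
Both values of m_21 lead to a conflict.
Undo m_12 and try m_12 = 0.
The clause (m_13) is unit, so m_13 = 1.
The clause (m_23') is unit, so m_23 = 0.
The clause (m_33') is unit, so m_33 = 0.
The clause (m_43') is unit, so m_43 = 0.
Branch on m_21: set m_21 = 1.
The clause (m_31') is unit, so m_31 = 0.
The clause (m_32) is unit, so m_32 = 1.
The clause (m_41') is unit, so m_41 = 0.
The clause (m_42) is unit, so m_42 = 1.
But (m_42') is also a unit clause — contradiction.
Undo m_21 and try m_21 = 0.
The clause (m_22) is unit, so m_22 = 1.
The clause (m_32') is unit, so m_32 = 0.
The clause (m_31) is unit, so m_31 = 1.
The clause (m_41') is unit, so m_41 = 0.
The clause (m_42) is unit, so m_42 = 1.
But (m_42') is also a unit clause — contradiction.
Both values of m_21 lead to a conflict.
Both values of m_12 lead to a conflict.
Undo m_11 and try m_11 = 1.
The clause (m_21') is unit, so m_21 = 0.
The clause (m_31') is unit, so m_31 = 0.
The clause (m_41') is unit, so m_41 = 0.
Branch on m_22: set m_22 = 1.
The clause (m_12') is unit, so m_12 = 0.
The clause (m_32') is unit, so m_32 = 0.
The clause (m_33) is unit, so m_33 = 1.
The clause (m_42') is unit, so m_42 = 0.
The clause (m_43) is unit, so m_43 = 1.
But (m_43') is also a unit clause — contradiction.
Undo m_22 and try m_22 = 0.
The clause (m_23) is unit, so m_23 = 1.
The clause (m_13') is unit, so m_13 = 0.
The clause (m_33') is unit, so m_33 = 0.
The clause (m_32) is unit, so m_32 = 1.
The clause (m_12') is unit, so m_12 = 0.
The clause (m_42') is unit, so m_42 = 0.
The clause (m_43) is unit, so m_43 = 1.
But (m_43') is also a unit clause — contradiction.
Both values of m_22 lead to a conflict.
Both values of m_11 lead to a conflict.
No assignment satisfies every clause.

Unsatisfiable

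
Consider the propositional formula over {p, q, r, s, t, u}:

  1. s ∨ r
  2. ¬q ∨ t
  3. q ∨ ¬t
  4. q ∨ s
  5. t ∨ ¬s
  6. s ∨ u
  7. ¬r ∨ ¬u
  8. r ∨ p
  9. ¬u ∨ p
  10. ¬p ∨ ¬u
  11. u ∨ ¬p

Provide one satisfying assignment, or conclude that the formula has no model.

p: False, q: True, r: True, s: True, t: True, u: False

Case s = True:
From the singleton clause (t), t = True.
From the singleton clause (q), q = True.
Case r = True:
From the singleton clause (¬u), u = False.
From the singleton clause (¬p), p = False.
Every clause now holds.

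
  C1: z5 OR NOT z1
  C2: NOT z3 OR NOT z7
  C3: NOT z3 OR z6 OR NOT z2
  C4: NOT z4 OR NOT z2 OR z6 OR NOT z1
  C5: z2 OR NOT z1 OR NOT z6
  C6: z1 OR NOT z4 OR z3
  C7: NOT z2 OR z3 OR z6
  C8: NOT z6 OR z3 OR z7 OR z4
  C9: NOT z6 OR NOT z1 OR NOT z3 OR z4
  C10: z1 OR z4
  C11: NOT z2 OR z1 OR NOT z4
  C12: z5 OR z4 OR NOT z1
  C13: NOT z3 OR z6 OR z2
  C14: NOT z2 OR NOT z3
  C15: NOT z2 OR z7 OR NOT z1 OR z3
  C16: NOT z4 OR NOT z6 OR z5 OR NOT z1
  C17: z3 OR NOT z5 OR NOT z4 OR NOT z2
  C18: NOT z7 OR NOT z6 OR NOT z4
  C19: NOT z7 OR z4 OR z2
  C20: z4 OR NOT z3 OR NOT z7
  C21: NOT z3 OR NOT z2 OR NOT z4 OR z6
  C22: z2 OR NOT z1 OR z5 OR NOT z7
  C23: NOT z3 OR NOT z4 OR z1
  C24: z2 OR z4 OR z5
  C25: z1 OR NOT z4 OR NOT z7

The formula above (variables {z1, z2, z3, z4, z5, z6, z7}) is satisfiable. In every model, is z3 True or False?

Suppose z3 = true.
From the singleton clause (NOT z7), z7 = false.
From the singleton clause (NOT z2), z2 = false.
From the singleton clause (z6), z6 = true.
From the singleton clause (NOT z1), z1 = false.
From the singleton clause (z4), z4 = true.
Now (NOT z4) is unsatisfied and unit — conflict.
So every satisfying assignment has z3 = False.

False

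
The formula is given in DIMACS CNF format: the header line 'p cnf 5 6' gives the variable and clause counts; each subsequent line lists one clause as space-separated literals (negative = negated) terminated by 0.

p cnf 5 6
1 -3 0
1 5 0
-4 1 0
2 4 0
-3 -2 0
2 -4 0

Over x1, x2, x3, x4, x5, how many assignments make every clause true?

5

There are 2^5 = 32 truth assignments over (x1, x2, x3, x4, x5).
Split on x1. With x1 = True, the clauses containing x1 are satisfied and ¬x1 drops from the rest; 4 of the 2^4 = 16 assignments to the other variables satisfy what remains.
With x1 = False, by the same count on the reduced clause set, 1 assignment works.
(One model: x1=F, x2=T, x3=F, x4=F, x5=T.)
Total: 4 + 1 = 5.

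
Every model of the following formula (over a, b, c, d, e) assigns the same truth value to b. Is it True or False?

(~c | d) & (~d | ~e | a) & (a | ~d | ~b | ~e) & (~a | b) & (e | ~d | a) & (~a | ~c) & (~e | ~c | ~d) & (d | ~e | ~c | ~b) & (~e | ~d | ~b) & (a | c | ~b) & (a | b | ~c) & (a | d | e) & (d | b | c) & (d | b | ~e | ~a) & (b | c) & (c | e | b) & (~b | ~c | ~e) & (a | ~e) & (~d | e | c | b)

Suppose b = 0.
Unit clause (~a) forces a = 0.
Unit clause (~c) forces c = 0.
But (c) is also a unit clause — contradiction.
So every satisfying assignment has b = True.

True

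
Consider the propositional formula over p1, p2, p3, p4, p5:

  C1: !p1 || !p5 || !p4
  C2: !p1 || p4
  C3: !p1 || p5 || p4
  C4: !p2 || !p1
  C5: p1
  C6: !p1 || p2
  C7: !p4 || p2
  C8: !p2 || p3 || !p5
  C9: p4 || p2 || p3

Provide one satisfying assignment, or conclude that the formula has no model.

From the singleton clause (p1), p1 = true.
From the singleton clause (p4), p4 = true.
From the singleton clause (!p5), p5 = false.
From the singleton clause (!p2), p2 = false.
That conflicts with the unit clause (p2).

UNSATISFIABLE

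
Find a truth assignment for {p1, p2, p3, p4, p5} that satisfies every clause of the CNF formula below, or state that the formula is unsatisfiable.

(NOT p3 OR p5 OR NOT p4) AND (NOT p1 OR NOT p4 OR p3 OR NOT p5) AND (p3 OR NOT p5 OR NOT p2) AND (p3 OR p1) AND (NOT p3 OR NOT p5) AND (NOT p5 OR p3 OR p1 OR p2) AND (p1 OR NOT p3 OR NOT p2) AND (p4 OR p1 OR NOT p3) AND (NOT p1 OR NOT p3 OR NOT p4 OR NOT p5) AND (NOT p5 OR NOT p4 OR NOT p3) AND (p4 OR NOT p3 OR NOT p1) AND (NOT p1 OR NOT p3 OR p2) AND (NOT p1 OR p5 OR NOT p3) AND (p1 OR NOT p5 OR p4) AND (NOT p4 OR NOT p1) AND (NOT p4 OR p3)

p1: true,  p2: false,  p3: false,  p4: false,  p5: false

Suppose p3 = false.
From the singleton clause (p1), p1 = true.
From the singleton clause (NOT p4), p4 = false.
Suppose p5 = false.
All clauses hold; p2 can take either value.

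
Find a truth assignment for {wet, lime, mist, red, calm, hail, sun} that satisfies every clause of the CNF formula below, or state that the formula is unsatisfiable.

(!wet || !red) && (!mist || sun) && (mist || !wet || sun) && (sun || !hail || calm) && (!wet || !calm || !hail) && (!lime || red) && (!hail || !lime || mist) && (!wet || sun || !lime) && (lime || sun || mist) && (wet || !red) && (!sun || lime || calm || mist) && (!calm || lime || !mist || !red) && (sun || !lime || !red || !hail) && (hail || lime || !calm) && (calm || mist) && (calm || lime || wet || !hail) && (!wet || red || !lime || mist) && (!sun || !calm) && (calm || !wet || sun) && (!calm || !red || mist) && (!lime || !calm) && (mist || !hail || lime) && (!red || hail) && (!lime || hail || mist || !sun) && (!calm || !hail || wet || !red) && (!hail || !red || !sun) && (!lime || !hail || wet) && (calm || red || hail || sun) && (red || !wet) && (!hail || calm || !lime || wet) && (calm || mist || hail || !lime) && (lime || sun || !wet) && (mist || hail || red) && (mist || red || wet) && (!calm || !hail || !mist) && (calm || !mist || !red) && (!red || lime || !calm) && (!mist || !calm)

Case wet = false:
Unit clause (!red) forces red = false.
Unit clause (!lime) forces lime = false.
Unit clause (mist) forces mist = true.
Unit clause (sun) forces sun = true.
Unit clause (!calm) forces calm = false.
Unit clause (!hail) forces hail = false.
All clauses are satisfied.

wet: false; lime: false; mist: true; red: false; calm: false; hail: false; sun: true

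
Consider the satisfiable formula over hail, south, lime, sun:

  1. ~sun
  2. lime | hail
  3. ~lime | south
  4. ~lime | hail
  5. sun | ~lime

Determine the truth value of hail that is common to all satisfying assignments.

Suppose hail = 0.
From the singleton clause (~sun), sun = 0.
From the singleton clause (lime), lime = 1.
Now (~lime) is unsatisfied and unit — conflict.
So every satisfying assignment has hail = True.

True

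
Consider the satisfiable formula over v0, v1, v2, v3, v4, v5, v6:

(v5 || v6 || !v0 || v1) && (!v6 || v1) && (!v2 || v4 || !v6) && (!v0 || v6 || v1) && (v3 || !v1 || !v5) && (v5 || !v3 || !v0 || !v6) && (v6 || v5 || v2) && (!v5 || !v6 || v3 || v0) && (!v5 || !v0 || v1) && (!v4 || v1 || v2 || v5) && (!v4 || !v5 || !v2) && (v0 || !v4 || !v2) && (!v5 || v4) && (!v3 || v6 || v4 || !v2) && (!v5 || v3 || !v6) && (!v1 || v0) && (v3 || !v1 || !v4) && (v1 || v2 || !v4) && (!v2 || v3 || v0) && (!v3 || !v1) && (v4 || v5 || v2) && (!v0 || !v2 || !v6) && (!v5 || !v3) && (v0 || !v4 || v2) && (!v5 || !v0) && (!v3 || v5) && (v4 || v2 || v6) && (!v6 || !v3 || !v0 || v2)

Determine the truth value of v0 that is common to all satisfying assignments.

True

Suppose v0 = false.
Unit clause (!v1) forces v1 = false.
Unit clause (!v6) forces v6 = false.
Case v5 = true:
Unit clause (v4) forces v4 = true.
Unit clause (!v2) forces v2 = false.
Now (v2) is unsatisfied and unit — conflict.
So v5 must be the other value — set v5 = false.
Unit clause (v2) forces v2 = true.
Unit clause (!v4) forces v4 = false.
Unit clause (!v3) forces v3 = false.
Now (v3) is unsatisfied and unit — conflict.
Neither v5 = true nor v5 = false works.
So every satisfying assignment has v0 = True.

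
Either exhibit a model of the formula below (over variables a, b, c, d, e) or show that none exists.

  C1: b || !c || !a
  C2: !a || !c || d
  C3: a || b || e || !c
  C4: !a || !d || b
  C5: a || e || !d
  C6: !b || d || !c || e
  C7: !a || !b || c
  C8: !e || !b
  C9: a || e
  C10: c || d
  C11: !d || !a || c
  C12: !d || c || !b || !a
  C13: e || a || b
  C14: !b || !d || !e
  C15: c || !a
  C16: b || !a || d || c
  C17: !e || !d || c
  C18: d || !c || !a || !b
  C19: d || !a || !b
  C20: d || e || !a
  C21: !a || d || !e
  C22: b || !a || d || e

a: false,  b: false,  c: true,  d: false,  e: true

Suppose e = true.
(!b) alone gives b = false.
Suppose c = true.
(!a) alone gives a = false.
No clause remains; d is free.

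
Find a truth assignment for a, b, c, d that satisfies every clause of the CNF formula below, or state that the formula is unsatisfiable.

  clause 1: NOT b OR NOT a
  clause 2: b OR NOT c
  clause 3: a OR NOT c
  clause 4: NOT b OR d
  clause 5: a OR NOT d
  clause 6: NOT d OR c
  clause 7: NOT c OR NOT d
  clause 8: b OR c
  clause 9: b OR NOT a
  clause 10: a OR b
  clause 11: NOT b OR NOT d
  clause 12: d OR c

UNSATISFIABLE

Branch on b: set b = false.
(NOT c) alone gives c = false.
But (c) is also a unit clause — contradiction.
That branch fails; take b = true instead.
(NOT a) alone gives a = false.
(NOT c) alone gives c = false.
(d) alone gives d = true.
But (NOT d) is also a unit clause — contradiction.
Either choice for b ends in contradiction.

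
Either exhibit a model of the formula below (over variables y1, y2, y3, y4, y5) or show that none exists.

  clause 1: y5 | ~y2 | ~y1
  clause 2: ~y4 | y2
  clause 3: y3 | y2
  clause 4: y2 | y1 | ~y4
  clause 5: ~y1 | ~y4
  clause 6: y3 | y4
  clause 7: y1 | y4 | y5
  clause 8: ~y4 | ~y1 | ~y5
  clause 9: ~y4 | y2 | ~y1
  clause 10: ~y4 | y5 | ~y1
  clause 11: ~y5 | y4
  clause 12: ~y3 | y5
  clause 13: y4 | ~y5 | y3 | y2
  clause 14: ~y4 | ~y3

Branch on y4: set y4 = 1.
(y2) alone gives y2 = 1.
(~y1) alone gives y1 = 0.
(~y3) alone gives y3 = 0.
All clauses hold; y5 can take either value.

y1 ↦ 0, y2 ↦ 1, y3 ↦ 0, y4 ↦ 1, y5 ↦ 1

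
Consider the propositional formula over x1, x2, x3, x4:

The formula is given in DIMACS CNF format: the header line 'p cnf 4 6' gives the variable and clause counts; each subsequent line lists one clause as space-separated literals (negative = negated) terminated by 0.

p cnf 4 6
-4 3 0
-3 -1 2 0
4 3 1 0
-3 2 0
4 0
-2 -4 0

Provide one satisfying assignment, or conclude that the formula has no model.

The clause (x4) is unit, so x4 = True.
The clause (x3) is unit, so x3 = True.
The clause (x2) is unit, so x2 = True.
Now (¬x2) is unsatisfied and unit — conflict.

UNSATISFIABLE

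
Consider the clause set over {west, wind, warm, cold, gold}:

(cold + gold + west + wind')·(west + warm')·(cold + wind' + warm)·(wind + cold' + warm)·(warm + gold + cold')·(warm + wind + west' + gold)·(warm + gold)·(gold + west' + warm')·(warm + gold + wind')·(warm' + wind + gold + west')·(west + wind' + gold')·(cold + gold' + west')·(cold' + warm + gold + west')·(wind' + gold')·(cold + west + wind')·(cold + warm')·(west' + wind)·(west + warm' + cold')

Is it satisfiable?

Case west = 0:
Unit clause (warm') forces warm = 0.
Unit clause (gold) forces gold = 1.
Unit clause (wind') forces wind = 0.
Unit clause (cold') forces cold = 0.
Every clause now holds.
A satisfying assignment: west=0, wind=0, warm=0, cold=0, gold=1.

Yes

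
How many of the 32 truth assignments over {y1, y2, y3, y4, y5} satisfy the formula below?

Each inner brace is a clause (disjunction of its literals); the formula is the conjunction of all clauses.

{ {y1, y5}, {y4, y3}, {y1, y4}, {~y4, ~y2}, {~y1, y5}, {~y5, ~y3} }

2

There are 2^5 = 32 truth assignments over (y1, y2, y3, y4, y5).
Split on y3. With y3 = 1, the clauses containing y3 are satisfied and ~y3 drops from the rest; 0 of the 2^4 = 16 assignments to the other variables satisfy what remains.
With y3 = 0, by the same count on the reduced clause set, 2 assignments work.
Total: 0 + 2 = 2.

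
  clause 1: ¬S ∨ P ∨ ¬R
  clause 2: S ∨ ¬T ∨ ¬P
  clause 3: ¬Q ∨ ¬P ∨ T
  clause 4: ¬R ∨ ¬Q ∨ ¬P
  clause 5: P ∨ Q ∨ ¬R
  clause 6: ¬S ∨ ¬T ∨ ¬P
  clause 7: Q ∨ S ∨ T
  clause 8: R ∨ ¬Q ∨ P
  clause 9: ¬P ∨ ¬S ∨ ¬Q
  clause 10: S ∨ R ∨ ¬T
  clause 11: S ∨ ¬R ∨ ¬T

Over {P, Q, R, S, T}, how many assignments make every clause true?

5

There are 2^5 = 32 truth assignments over (P, Q, R, S, T).
Split on S. With S = True, the clauses containing S are satisfied and ¬S drops from the rest; 4 of the 2^4 = 16 assignments to the other variables satisfy what remains.
With S = False, by the same count on the reduced clause set, 1 assignment works.
(One model: P=F, Q=F, R=F, S=T, T=F.)
Total: 4 + 1 = 5.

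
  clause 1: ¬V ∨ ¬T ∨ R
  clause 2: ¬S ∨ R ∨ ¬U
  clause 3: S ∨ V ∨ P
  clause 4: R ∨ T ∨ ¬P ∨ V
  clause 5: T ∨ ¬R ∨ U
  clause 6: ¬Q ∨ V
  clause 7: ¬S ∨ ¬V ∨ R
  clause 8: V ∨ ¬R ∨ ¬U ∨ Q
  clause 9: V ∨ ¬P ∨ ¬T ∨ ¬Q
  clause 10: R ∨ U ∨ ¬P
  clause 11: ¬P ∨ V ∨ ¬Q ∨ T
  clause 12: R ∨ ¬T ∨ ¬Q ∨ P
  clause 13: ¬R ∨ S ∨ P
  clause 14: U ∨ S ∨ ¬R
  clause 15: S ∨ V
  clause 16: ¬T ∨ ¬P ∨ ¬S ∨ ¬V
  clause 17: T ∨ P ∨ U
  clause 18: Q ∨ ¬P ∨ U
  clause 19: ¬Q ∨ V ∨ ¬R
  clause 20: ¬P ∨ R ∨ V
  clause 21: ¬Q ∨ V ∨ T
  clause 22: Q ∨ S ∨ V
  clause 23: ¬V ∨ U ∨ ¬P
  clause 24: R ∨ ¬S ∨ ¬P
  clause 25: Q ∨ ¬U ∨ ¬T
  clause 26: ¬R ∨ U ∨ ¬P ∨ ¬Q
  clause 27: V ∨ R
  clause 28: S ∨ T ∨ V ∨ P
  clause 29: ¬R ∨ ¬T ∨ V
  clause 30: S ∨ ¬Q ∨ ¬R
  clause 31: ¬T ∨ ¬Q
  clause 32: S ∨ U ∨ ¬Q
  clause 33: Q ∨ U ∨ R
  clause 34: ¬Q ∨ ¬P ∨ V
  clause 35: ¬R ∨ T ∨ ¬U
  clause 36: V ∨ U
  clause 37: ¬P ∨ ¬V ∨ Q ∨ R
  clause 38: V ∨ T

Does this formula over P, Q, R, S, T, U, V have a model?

Case Q = True:
From the singleton clause (V), V = True.
From the singleton clause (¬T), T = False.
Case R = False:
From the singleton clause (¬S), S = False.
From the singleton clause (U), U = True.
Every clause is now satisfied; P is unconstrained.
A satisfying assignment: P=False; Q=True; R=False; S=False; T=False; U=True; V=True.

Yes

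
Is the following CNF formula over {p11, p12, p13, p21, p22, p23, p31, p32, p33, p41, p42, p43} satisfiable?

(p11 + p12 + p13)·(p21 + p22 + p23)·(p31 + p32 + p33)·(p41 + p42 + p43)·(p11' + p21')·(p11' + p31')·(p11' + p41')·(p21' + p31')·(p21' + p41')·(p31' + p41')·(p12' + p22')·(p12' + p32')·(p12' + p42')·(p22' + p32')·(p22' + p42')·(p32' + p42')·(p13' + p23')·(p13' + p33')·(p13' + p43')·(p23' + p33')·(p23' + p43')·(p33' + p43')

Suppose p11 = 0.
Suppose p12 = 1.
The clause (p22') is unit, so p22 = 0.
The clause (p32') is unit, so p32 = 0.
The clause (p42') is unit, so p42 = 0.
Suppose p21 = 1.
The clause (p31') is unit, so p31 = 0.
The clause (p33) is unit, so p33 = 1.
The clause (p41') is unit, so p41 = 0.
The clause (p43) is unit, so p43 = 1.
Now (p43') is unsatisfied and unit — conflict.
Backtrack on p21: now try p21 = 0.
The clause (p23) is unit, so p23 = 1.
The clause (p13') is unit, so p13 = 0.
The clause (p33') is unit, so p33 = 0.
The clause (p31) is unit, so p31 = 1.
The clause (p41') is unit, so p41 = 0.
The clause (p43) is unit, so p43 = 1.
Now (p43') is unsatisfied and unit — conflict.
Either choice for p21 ends in contradiction.
Backtrack on p12: now try p12 = 0.
The clause (p13) is unit, so p13 = 1.
The clause (p23') is unit, so p23 = 0.
The clause (p33') is unit, so p33 = 0.
The clause (p43') is unit, so p43 = 0.
Suppose p21 = 1.
The clause (p31') is unit, so p31 = 0.
The clause (p32) is unit, so p32 = 1.
The clause (p41') is unit, so p41 = 0.
The clause (p42) is unit, so p42 = 1.
Now (p42') is unsatisfied and unit — conflict.
Backtrack on p21: now try p21 = 0.
The clause (p22) is unit, so p22 = 1.
The clause (p32') is unit, so p32 = 0.
The clause (p31) is unit, so p31 = 1.
The clause (p41') is unit, so p41 = 0.
The clause (p42) is unit, so p42 = 1.
Now (p42') is unsatisfied and unit — conflict.
Either choice for p21 ends in contradiction.
Either choice for p12 ends in contradiction.
Backtrack on p11: now try p11 = 1.
The clause (p21') is unit, so p21 = 0.
The clause (p31') is unit, so p31 = 0.
The clause (p41') is unit, so p41 = 0.
Suppose p22 = 1.
The clause (p12') is unit, so p12 = 0.
The clause (p32') is unit, so p32 = 0.
The clause (p33) is unit, so p33 = 1.
The clause (p42') is unit, so p42 = 0.
The clause (p43) is unit, so p43 = 1.
Now (p43') is unsatisfied and unit — conflict.
Backtrack on p22: now try p22 = 0.
The clause (p23) is unit, so p23 = 1.
The clause (p13') is unit, so p13 = 0.
The clause (p33') is unit, so p33 = 0.
The clause (p32) is unit, so p32 = 1.
The clause (p12') is unit, so p12 = 0.
The clause (p42') is unit, so p42 = 0.
The clause (p43) is unit, so p43 = 1.
Now (p43') is unsatisfied and unit — conflict.
Either choice for p22 ends in contradiction.
Either choice for p11 ends in contradiction.
No assignment satisfies every clause.

Unsatisfiable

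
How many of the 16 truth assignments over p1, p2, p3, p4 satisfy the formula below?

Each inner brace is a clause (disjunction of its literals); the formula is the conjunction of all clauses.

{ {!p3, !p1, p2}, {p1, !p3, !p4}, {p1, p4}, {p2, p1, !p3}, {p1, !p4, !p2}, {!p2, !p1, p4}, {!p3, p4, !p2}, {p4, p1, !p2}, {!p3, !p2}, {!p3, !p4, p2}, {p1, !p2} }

There are 2^4 = 16 truth assignments over (p1, p2, p3, p4).
Check each against the 11 clauses (columns in the order p1, p2, p3, p4):
  F F F F  ✗ fails (p1 || p4)
  F F F T  ✓ satisfies all
  F F T F  ✗ fails (p1 || p4)
  F F T T  ✗ fails (p1 || !p3 || !p4)
  F T F F  ✗ fails (p1 || p4)
  F T F T  ✗ fails (p1 || !p4 || !p2)
  F T T F  ✗ fails (p1 || p4)
  F T T T  ✗ fails (p1 || !p3 || !p4)
  T F F F  ✓ satisfies all
  T F F T  ✓ satisfies all
  T F T F  ✗ fails (!p3 || !p1 || p2)
  T F T T  ✗ fails (!p3 || !p1 || p2)
  T T F F  ✗ fails (!p2 || !p1 || p4)
  T T F T  ✓ satisfies all
  T T T F  ✗ fails (!p2 || !p1 || p4)
  T T T T  ✗ fails (!p3 || !p2)
4 of the 16 rows are models.

4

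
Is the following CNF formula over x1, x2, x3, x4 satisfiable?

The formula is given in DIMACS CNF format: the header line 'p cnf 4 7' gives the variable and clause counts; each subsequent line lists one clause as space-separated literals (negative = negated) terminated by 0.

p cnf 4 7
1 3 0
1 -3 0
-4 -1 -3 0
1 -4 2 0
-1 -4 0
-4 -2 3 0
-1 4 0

No

Try x1 = True.
(¬x4) alone gives x4 = False.
Now (x4) is unsatisfied and unit — conflict.
Undo x1 and try x1 = False.
(x3) alone gives x3 = True.
Now (¬x3) is unsatisfied and unit — conflict.
Either choice for x1 ends in contradiction.
No assignment satisfies every clause.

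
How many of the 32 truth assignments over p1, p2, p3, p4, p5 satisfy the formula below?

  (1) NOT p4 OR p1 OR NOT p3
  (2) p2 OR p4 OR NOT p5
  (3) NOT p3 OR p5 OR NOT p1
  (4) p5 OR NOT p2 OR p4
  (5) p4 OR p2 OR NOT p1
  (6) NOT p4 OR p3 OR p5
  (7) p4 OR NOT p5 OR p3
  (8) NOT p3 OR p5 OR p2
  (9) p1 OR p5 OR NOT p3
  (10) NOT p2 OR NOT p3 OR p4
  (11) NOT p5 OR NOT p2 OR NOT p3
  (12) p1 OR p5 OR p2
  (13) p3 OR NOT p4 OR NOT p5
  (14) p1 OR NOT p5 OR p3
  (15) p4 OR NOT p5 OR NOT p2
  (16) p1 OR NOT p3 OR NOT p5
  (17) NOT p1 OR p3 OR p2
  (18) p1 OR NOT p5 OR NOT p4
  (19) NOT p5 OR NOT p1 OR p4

There are 2^5 = 32 truth assignments over (p1, p2, p3, p4, p5).
Split on p4. With p4 = true, the clauses containing p4 are satisfied and NOT p4 drops from the rest; 1 of the 2^4 = 16 assignments to the other variables satisfy what remains.
With p4 = false, by the same count on the reduced clause set, 0 assignments work.
Total: 1 + 0 = 1.

1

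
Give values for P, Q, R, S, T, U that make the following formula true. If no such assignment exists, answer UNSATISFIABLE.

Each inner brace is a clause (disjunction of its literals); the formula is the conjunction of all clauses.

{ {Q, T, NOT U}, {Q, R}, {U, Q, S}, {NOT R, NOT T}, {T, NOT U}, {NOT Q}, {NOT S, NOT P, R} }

The clause (NOT Q) is unit, so Q = false.
The clause (R) is unit, so R = true.
The clause (NOT T) is unit, so T = false.
The clause (NOT U) is unit, so U = false.
The clause (S) is unit, so S = true.
All clauses hold; P can take either value.

P=true, Q=false, R=true, S=true, T=false, U=false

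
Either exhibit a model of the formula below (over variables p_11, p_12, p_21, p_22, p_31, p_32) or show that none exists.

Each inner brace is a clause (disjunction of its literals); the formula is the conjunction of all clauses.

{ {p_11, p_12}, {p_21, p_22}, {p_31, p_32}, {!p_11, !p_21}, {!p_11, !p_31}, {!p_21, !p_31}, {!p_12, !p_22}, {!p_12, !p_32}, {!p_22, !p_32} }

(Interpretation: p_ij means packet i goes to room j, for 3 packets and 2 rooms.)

UNSATISFIABLE

Suppose p_11 = true.
The clause (!p_21) is unit, so p_21 = false.
The clause (p_22) is unit, so p_22 = true.
The clause (!p_31) is unit, so p_31 = false.
The clause (p_32) is unit, so p_32 = true.
Now (!p_32) is unsatisfied and unit — conflict.
So p_11 must be the other value — set p_11 = false.
The clause (p_12) is unit, so p_12 = true.
The clause (!p_22) is unit, so p_22 = false.
The clause (p_21) is unit, so p_21 = true.
The clause (!p_31) is unit, so p_31 = false.
The clause (p_32) is unit, so p_32 = true.
Now (!p_32) is unsatisfied and unit — conflict.
Neither p_11 = true nor p_11 = false works.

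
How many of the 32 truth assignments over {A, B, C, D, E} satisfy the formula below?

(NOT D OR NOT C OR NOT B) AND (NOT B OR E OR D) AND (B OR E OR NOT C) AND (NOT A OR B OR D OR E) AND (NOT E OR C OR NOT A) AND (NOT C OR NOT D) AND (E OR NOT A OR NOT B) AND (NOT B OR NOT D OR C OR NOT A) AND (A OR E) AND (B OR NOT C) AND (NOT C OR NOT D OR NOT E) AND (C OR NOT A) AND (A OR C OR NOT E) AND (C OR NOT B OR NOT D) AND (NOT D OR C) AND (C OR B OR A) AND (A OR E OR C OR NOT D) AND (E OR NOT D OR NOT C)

There are 2^5 = 32 truth assignments over (A, B, C, D, E).
Split on E. With E = true, the clauses containing E are satisfied and NOT E drops from the rest; 2 of the 2^4 = 16 assignments to the other variables satisfy what remains.
With E = false, by the same count on the reduced clause set, 0 assignments work.
Total: 2 + 0 = 2.

2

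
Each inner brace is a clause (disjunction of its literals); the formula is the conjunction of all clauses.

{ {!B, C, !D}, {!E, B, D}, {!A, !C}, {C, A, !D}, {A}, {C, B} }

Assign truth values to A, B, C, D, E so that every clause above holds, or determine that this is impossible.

A: true,  B: true,  C: false,  D: false,  E: true

Unit clause (A) forces A = true.
Unit clause (!C) forces C = false.
Unit clause (B) forces B = true.
Unit clause (!D) forces D = false.
No clause remains; E is free.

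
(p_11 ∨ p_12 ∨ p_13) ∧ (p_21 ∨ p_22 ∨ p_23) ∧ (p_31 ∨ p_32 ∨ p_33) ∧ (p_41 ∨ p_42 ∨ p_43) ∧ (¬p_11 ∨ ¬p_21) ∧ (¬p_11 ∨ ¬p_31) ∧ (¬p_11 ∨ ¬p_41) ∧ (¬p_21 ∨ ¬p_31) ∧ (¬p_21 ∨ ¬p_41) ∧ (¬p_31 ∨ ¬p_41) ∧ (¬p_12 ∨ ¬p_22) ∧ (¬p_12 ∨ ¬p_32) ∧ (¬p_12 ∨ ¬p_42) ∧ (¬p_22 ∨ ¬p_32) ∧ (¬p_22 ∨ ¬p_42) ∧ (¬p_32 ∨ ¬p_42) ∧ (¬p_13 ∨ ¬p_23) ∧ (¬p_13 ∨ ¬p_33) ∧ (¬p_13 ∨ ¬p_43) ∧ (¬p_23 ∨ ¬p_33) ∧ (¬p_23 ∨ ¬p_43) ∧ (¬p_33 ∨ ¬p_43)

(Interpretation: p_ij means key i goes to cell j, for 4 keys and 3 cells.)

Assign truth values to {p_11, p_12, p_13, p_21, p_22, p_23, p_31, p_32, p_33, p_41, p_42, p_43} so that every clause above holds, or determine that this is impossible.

Case p_11 = False:
Case p_12 = True:
From the singleton clause (¬p_22), p_22 = False.
From the singleton clause (¬p_32), p_32 = False.
From the singleton clause (¬p_42), p_42 = False.
Case p_21 = True:
From the singleton clause (¬p_31), p_31 = False.
From the singleton clause (p_33), p_33 = True.
From the singleton clause (¬p_41), p_41 = False.
From the singleton clause (p_43), p_43 = True.
Now (¬p_43) is unsatisfied and unit — conflict.
Backtrack on p_21: now try p_21 = False.
From the singleton clause (p_23), p_23 = True.
From the singleton clause (¬p_13), p_13 = False.
From the singleton clause (¬p_33), p_33 = False.
From the singleton clause (p_31), p_31 = True.
From the singleton clause (¬p_41), p_41 = False.
From the singleton clause (p_43), p_43 = True.
Now (¬p_43) is unsatisfied and unit — conflict.
Neither p_21 = True nor p_21 = False works.
Backtrack on p_12: now try p_12 = False.
From the singleton clause (p_13), p_13 = True.
From the singleton clause (¬p_23), p_23 = False.
From the singleton clause (¬p_33), p_33 = False.
From the singleton clause (¬p_43), p_43 = False.
Case p_21 = True:
From the singleton clause (¬p_31), p_31 = False.
From the singleton clause (p_32), p_32 = True.
From the singleton clause (¬p_41), p_41 = False.
From the singleton clause (p_42), p_42 = True.
Now (¬p_42) is unsatisfied and unit — conflict.
Backtrack on p_21: now try p_21 = False.
From the singleton clause (p_22), p_22 = True.
From the singleton clause (¬p_32), p_32 = False.
From the singleton clause (p_31), p_31 = True.
From the singleton clause (¬p_41), p_41 = False.
From the singleton clause (p_42), p_42 = True.
Now (¬p_42) is unsatisfied and unit — conflict.
Neither p_21 = True nor p_21 = False works.
Neither p_12 = True nor p_12 = False works.
Backtrack on p_11: now try p_11 = True.
From the singleton clause (¬p_21), p_21 = False.
From the singleton clause (¬p_31), p_31 = False.
From the singleton clause (¬p_41), p_41 = False.
Case p_22 = True:
From the singleton clause (¬p_12), p_12 = False.
From the singleton clause (¬p_32), p_32 = False.
From the singleton clause (p_33), p_33 = True.
From the singleton clause (¬p_42), p_42 = False.
From the singleton clause (p_43), p_43 = True.
Now (¬p_43) is unsatisfied and unit — conflict.
Backtrack on p_22: now try p_22 = False.
From the singleton clause (p_23), p_23 = True.
From the singleton clause (¬p_13), p_13 = False.
From the singleton clause (¬p_33), p_33 = False.
From the singleton clause (p_32), p_32 = True.
From the singleton clause (¬p_12), p_12 = False.
From the singleton clause (¬p_42), p_42 = False.
From the singleton clause (p_43), p_43 = True.
Now (¬p_43) is unsatisfied and unit — conflict.
Neither p_22 = True nor p_22 = False works.
Neither p_11 = True nor p_11 = False works.

UNSATISFIABLE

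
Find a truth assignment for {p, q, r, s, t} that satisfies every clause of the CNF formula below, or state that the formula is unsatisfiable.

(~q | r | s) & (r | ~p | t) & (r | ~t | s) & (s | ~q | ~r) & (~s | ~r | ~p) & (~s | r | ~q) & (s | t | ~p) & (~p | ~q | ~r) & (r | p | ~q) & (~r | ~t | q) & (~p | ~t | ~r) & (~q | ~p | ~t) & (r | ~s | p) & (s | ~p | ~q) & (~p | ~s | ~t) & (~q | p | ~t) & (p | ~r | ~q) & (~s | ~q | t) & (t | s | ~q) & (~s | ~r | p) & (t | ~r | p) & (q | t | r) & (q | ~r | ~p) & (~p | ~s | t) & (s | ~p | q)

Suppose q = 0.
Suppose r = 0.
Unit clause (t) forces t = 1.
Unit clause (s) forces s = 1.
Unit clause (p) forces p = 1.
Now (~p) is unsatisfied and unit — conflict.
Backtrack on r: now try r = 1.
Unit clause (~t) forces t = 0.
Unit clause (p) forces p = 1.
Now (~p) is unsatisfied and unit — conflict.
Both values of r lead to a conflict.
Backtrack on q: now try q = 1.
Suppose r = 1.
Unit clause (s) forces s = 1.
Unit clause (~p) forces p = 0.
Now (p) is unsatisfied and unit — conflict.
Backtrack on r: now try r = 0.
Unit clause (s) forces s = 1.
Now (~s) is unsatisfied and unit — conflict.
Both values of r lead to a conflict.
Both values of q lead to a conflict.

UNSATISFIABLE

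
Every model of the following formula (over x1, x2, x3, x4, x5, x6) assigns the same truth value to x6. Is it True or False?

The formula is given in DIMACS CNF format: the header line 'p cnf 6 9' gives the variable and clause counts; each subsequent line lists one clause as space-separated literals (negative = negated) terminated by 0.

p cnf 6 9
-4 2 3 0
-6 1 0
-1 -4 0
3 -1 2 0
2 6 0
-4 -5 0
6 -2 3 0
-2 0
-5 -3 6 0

Suppose x6 = False.
From the singleton clause (x2), x2 = True.
Now (¬x2) is unsatisfied and unit — conflict.
So every satisfying assignment has x6 = True.

True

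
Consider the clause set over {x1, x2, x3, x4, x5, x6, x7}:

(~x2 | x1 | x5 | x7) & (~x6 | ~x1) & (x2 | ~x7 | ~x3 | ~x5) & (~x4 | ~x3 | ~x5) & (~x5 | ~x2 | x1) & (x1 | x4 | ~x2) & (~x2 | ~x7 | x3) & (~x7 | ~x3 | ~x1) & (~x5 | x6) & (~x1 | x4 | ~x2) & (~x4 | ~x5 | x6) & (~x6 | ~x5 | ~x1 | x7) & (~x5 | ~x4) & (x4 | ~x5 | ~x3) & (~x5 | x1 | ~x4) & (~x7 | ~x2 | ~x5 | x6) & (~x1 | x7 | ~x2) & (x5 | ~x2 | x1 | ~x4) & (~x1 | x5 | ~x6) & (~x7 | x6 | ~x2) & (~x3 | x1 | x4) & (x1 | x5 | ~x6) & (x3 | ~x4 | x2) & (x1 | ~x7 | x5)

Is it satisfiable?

Try x6 = 0.
Unit clause (~x5) forces x5 = 0.
Try x7 = 1.
Unit clause (~x2) forces x2 = 0.
Unit clause (x1) forces x1 = 1.
Unit clause (~x3) forces x3 = 0.
Unit clause (~x4) forces x4 = 0.
This assignment satisfies each clause.
A satisfying assignment: x1: 1, x2: 0, x3: 0, x4: 0, x5: 0, x6: 0, x7: 1.

Yes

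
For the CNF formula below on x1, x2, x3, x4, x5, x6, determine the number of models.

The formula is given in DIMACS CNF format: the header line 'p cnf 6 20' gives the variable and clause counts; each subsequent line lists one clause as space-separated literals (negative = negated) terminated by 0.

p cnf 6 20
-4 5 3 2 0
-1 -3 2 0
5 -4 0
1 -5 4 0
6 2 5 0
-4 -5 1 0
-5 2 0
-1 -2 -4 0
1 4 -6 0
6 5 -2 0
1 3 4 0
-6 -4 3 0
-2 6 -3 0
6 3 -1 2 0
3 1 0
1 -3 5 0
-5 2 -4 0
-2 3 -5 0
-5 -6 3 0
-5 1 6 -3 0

There are 2^6 = 64 truth assignments over (x1, x2, x3, x4, x5, x6).
Split on x1. With x1 = True, the clauses containing x1 are satisfied and ¬x1 drops from the rest; 4 of the 2^5 = 32 assignments to the other variables satisfy what remains.
With x1 = False, by the same count on the reduced clause set, 0 assignments work.
(One model: x1=T, x2=F, x3=F, x4=F, x5=F, x6=T.)
Total: 4 + 0 = 4.

4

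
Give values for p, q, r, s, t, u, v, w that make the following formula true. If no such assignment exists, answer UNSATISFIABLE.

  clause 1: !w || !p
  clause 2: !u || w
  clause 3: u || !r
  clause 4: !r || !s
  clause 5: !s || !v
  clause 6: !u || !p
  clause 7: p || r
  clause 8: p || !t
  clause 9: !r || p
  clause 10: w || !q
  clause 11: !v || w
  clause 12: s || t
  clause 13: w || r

Try w = false.
From the singleton clause (!u), u = false.
From the singleton clause (!r), r = false.
But (r) is also a unit clause — contradiction.
So w must be the other value — set w = true.
From the singleton clause (!p), p = false.
From the singleton clause (r), r = true.
But (!r) is also a unit clause — contradiction.
Neither w = true nor w = false works.

UNSATISFIABLE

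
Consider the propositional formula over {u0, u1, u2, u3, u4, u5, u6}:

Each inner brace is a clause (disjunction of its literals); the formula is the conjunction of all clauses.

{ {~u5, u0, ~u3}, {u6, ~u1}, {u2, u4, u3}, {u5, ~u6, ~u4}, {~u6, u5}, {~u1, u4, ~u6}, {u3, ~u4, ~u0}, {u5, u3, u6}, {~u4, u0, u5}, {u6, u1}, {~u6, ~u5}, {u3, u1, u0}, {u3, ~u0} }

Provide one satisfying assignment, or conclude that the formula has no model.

Branch on u6: set u6 = 1.
Unit clause (u5) forces u5 = 1.
Now (~u5) is unsatisfied and unit — conflict.
That branch fails; take u6 = 0 instead.
Unit clause (~u1) forces u1 = 0.
Now (u1) is unsatisfied and unit — conflict.
Either choice for u6 ends in contradiction.

UNSATISFIABLE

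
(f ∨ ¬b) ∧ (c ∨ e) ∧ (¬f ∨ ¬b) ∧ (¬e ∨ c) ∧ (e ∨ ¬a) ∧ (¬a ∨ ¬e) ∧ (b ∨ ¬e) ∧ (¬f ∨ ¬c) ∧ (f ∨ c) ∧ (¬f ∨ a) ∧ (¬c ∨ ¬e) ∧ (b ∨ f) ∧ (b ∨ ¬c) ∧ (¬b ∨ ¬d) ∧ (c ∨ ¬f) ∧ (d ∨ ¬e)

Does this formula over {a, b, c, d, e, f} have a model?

Branch on f: set f = True.
Unit clause (¬b) forces b = False.
Unit clause (¬e) forces e = False.
Unit clause (c) forces c = True.
Now (¬c) is unsatisfied and unit — conflict.
Backtrack on f: now try f = False.
Unit clause (¬b) forces b = False.
Now (b) is unsatisfied and unit — conflict.
Neither f = True nor f = False works.
No assignment satisfies every clause.

Unsatisfiable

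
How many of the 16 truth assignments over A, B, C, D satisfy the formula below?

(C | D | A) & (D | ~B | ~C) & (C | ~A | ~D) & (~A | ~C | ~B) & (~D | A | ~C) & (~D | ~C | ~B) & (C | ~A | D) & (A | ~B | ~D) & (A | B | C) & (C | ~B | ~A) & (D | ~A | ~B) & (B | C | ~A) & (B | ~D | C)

There are 2^4 = 16 truth assignments over (A, B, C, D).
Check each against the 13 clauses (columns in the order A, B, C, D):
  F F F F  ✗ fails (C | D | A)
  F F F T  ✗ fails (A | B | C)
  F F T F  ✓ satisfies all
  F F T T  ✗ fails (~D | A | ~C)
  F T F F  ✗ fails (C | D | A)
  F T F T  ✗ fails (A | ~B | ~D)
  F T T F  ✗ fails (D | ~B | ~C)
  F T T T  ✗ fails (~D | A | ~C)
  T F F F  ✗ fails (C | ~A | D)
  T F F T  ✗ fails (C | ~A | ~D)
  T F T F  ✓ satisfies all
  T F T T  ✓ satisfies all
  T T F F  ✗ fails (C | ~A | D)
  T T F T  ✗ fails (C | ~A | ~D)
  T T T F  ✗ fails (D | ~B | ~C)
  T T T T  ✗ fails (~A | ~C | ~B)
3 of the 16 rows are models.

3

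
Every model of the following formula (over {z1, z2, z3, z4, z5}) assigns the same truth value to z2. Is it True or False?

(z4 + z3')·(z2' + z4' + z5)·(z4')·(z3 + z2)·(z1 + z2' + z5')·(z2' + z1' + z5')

Suppose z2 = 0.
The clause (z4') is unit, so z4 = 0.
The clause (z3') is unit, so z3 = 0.
Now (z3) is unsatisfied and unit — conflict.
So every satisfying assignment has z2 = True.

True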